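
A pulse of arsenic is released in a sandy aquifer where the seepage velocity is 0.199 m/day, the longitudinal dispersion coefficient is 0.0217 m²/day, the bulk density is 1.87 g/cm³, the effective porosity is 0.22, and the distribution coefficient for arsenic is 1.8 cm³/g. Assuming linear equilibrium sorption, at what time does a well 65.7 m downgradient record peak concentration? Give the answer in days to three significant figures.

5370 days

Retardation factor R = 1 + ρ_b·K_d/n = 1 + 1.87 × 1.8/0.22 = 16.30.
Sorption retards both mechanisms: v_R = v/R = 0.01221 m/day, D_R = D/R = 0.001331 m²/day.
Peak time from v_R²t² + 2D_R t − x² = 0: t = (√(D_R² + v_R²x²) − D_R)/v_R².
√(D_R² + v_R²x²) = √(0.001331² + 0.01221² × 65.7²) = 0.8022; v_R² = 0.0001491.
t = (0.8022 − 0.001331)/0.0001491 = 5370 days.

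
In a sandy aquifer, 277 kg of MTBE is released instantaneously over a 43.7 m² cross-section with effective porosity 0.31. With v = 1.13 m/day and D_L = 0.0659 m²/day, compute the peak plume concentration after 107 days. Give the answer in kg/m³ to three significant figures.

The peak of an instantaneous 1D plume sits at x = vt; there the Gaussian factor is 1 and C_max = M/(n_e·A·√(4πDt)), where n_e·A is the pore area the mass is dissolved in.
√(4πDt) = √(4π × 0.0659 × 107) = 9.413 m, so C_max = 277/(0.31 × 43.7 × 9.413) = 2.17 kg/m³.

2.17 kg/m³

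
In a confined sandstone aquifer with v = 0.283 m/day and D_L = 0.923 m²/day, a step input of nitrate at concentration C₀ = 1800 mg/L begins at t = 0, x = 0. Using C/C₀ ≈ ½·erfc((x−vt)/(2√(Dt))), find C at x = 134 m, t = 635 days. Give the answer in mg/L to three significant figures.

For a continuous step input, C/C₀ ≈ ½·erfc((x−vt)/(2√(Dt))).
vt = 0.283 × 635 = 179.705 m and 2√(Dt) = 2√(0.923 × 635) = 48.42 m.
Argument (x−vt)/(2√(Dt)) = (134 − 179.705)/48.42 = -0.9439; ½·erfc(-0.9439) = 0.9090.
C = 1800 × 0.9090 = 1640 mg/L.

1640 mg/L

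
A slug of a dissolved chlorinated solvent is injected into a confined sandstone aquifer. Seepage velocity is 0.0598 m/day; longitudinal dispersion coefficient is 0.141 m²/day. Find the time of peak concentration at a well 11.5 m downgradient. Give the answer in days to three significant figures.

For the 1D instantaneous-source solution, setting ∂C/∂t = 0 at fixed x gives v²t² + 2Dt − x² = 0, so t = (√(D² + v²x²) − D)/v².
√(D² + v²x²) = √(0.141² + 0.0598² × 11.5²) = 0.7020; v² = 0.00357604.
t = (0.7020 − 0.141)/0.00357604 = 157 days (vs. the pure-advection estimate x/v = 192 d).

157 days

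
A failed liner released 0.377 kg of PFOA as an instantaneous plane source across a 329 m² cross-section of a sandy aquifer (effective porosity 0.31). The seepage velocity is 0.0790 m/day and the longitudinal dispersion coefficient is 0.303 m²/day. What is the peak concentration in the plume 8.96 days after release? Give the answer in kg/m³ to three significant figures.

0.000633 kg/m³

The peak of an instantaneous 1D plume sits at x = vt; there the Gaussian factor is 1 and C_max = M/(n_e·A·√(4πDt)), where n_e·A is the pore area the mass is dissolved in.
√(4πDt) = √(4π × 0.303 × 8.96) = 5.841 m, so C_max = 0.377/(0.31 × 329 × 5.841) = 0.000633 kg/m³.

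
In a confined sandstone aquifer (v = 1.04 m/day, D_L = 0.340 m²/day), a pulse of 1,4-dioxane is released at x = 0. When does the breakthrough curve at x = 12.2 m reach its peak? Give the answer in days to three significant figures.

11.4 days

For the 1D instantaneous-source solution, setting ∂C/∂t = 0 at fixed x gives v²t² + 2Dt − x² = 0, so t = (√(D² + v²x²) − D)/v².
√(D² + v²x²) = √(0.340² + 1.04² × 12.2²) = 12.69; v² = 1.0816.
t = (12.69 − 0.340)/1.0816 = 11.4 days (vs. the pure-advection estimate x/v = 11.7 d).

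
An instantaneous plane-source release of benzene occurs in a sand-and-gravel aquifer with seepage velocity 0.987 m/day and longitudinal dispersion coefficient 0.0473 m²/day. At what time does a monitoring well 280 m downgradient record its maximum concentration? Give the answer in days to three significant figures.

For the 1D instantaneous-source solution, setting ∂C/∂t = 0 at fixed x gives v²t² + 2Dt − x² = 0, so t = (√(D² + v²x²) − D)/v².
√(D² + v²x²) = √(0.0473² + 0.987² × 280²) = 276.4; v² = 0.974169.
t = (276.4 − 0.0473)/0.974169 = 284 days (vs. the pure-advection estimate x/v = 284 d).

284 days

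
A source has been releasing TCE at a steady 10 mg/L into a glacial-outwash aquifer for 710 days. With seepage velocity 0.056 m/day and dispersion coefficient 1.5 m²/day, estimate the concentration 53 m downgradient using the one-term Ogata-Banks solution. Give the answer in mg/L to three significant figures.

For a continuous step input, C/C₀ ≈ ½·erfc((x−vt)/(2√(Dt))).
vt = 0.056 × 710 = 39.76 m and 2√(Dt) = 2√(1.5 × 710) = 65.27 m.
Argument (x−vt)/(2√(Dt)) = (53 − 39.76)/65.27 = 0.2028; ½·erfc(0.2028) = 0.3871.
C = 10 × 0.3871 = 3.87 mg/L.

3.87 mg/L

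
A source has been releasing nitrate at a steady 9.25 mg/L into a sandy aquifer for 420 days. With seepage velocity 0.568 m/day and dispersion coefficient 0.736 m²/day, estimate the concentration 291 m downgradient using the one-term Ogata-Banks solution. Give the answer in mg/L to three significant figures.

For a continuous step input, C/C₀ ≈ ½·erfc((x−vt)/(2√(Dt))).
vt = 0.568 × 420 = 238.56 m and 2√(Dt) = 2√(0.736 × 420) = 35.16 m.
Argument (x−vt)/(2√(Dt)) = (291 − 238.56)/35.16 = 1.491; ½·erfc(1.491) = 0.01749.
C = 9.25 × 0.01749 = 0.162 mg/L.

0.162 mg/L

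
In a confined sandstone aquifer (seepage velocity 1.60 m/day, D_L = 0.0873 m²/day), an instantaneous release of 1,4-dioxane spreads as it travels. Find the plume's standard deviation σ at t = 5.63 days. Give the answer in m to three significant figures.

Dispersive spreading gives a Gaussian with σ² = 2Dt; advection only shifts the center.
σ = √(2 × 0.0873 × 5.63) = 0.991 m.

0.991 m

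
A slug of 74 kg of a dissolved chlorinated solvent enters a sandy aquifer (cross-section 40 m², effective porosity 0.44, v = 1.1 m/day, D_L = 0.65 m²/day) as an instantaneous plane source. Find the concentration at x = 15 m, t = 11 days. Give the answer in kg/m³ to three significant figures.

0.331 kg/m³

For an instantaneous plane source, C(x,t) = M/(n_e·A·√(4πDt)) · exp(−(x−vt)²/(4Dt)), with n_e·A the pore (flow) area.
Plume center vt = 1.1 × 11 = 12.1 m, so the well at 15 m is 2.9 m downgradient of the peak.
√(4πDt) = 9.479 m, giving peak height M/(n_e·A·√(4πDt)) = 74/(0.44 × 40 × 9.479) = 0.4436 kg/m³.
(x−vt)²/(4Dt) = (2.9)²/(4 × 0.65 × 11) = 0.2941; exp(−0.2941) = 0.7452.
C = 0.4436 × 0.7452 = 0.331 kg/m³.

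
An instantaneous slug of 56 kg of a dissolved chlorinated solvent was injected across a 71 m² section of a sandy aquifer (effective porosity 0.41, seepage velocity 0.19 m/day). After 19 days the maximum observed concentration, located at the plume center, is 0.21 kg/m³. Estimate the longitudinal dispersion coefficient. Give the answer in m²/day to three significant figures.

At the plume center C_max = M/(n_e·A·√(4πDt)), so D = M²/(4πt·(n_e·A·C_max)²).
n_e·A·C_max = 0.41 × 71 × 0.21 = 6.113 kg/m.
D = 56²/(4π × 19 × 6.113²) = 0.351 m²/day.

0.351 m²/day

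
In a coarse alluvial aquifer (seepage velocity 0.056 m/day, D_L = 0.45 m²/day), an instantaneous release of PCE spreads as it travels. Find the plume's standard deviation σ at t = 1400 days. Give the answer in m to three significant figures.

35.5 m

Dispersive spreading gives a Gaussian with σ² = 2Dt; advection only shifts the center.
σ = √(2 × 0.45 × 1400) = 35.5 m.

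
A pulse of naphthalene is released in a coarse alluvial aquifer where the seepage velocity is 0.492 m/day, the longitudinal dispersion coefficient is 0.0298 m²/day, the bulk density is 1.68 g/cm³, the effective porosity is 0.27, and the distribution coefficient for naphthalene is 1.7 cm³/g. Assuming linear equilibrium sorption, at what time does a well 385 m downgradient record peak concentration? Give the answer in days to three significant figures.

9060 days

Retardation factor R = 1 + ρ_b·K_d/n = 1 + 1.68 × 1.7/0.27 = 11.58.
Sorption retards both mechanisms: v_R = v/R = 0.04249 m/day, D_R = D/R = 0.002573 m²/day.
Peak time from v_R²t² + 2D_R t − x² = 0: t = (√(D_R² + v_R²x²) − D_R)/v_R².
√(D_R² + v_R²x²) = √(0.002573² + 0.04249² × 385²) = 16.36; v_R² = 0.001805.
t = (16.36 − 0.002573)/0.001805 = 9060 days.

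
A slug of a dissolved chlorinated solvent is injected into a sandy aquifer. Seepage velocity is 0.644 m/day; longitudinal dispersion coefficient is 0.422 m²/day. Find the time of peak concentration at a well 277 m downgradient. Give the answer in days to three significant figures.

For the 1D instantaneous-source solution, setting ∂C/∂t = 0 at fixed x gives v²t² + 2Dt − x² = 0, so t = (√(D² + v²x²) − D)/v².
√(D² + v²x²) = √(0.422² + 0.644² × 277²) = 178.4; v² = 0.414736.
t = (178.4 − 0.422)/0.414736 = 429 days (vs. the pure-advection estimate x/v = 430 d).

429 days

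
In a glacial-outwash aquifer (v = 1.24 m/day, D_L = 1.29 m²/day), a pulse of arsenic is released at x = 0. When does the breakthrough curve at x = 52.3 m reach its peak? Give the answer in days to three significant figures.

For the 1D instantaneous-source solution, setting ∂C/∂t = 0 at fixed x gives v²t² + 2Dt − x² = 0, so t = (√(D² + v²x²) − D)/v².
√(D² + v²x²) = √(1.29² + 1.24² × 52.3²) = 64.86; v² = 1.5376.
t = (64.86 − 1.29)/1.5376 = 41.3 days (vs. the pure-advection estimate x/v = 42.2 d).

41.3 days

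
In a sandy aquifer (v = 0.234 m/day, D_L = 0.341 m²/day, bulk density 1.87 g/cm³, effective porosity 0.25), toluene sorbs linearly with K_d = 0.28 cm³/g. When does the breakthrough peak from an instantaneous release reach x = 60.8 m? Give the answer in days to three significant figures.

Retardation factor R = 1 + ρ_b·K_d/n = 1 + 1.87 × 0.28/0.25 = 3.094.
Sorption retards both mechanisms: v_R = v/R = 0.07563 m/day, D_R = D/R = 0.1102 m²/day.
Peak time from v_R²t² + 2D_R t − x² = 0: t = (√(D_R² + v_R²x²) − D_R)/v_R².
√(D_R² + v_R²x²) = √(0.1102² + 0.07563² × 60.8²) = 4.600; v_R² = 0.005720.
t = (4.600 − 0.1102)/0.005720 = 785 days.

785 days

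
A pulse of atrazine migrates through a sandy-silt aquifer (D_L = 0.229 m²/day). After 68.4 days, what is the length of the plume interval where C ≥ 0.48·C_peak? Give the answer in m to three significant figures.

13.6 m

The plume is Gaussian with σ = √(2Dt) = √(2 × 0.229 × 68.4) = 5.597 m.
C/C_peak = exp(−Δx²/(2σ²)) = 0.48 ⇒ Δx = σ·√(−2 ln 0.48) = 5.597 × 1.212 = 6.784 m.
Width = 2Δx = 13.6 m.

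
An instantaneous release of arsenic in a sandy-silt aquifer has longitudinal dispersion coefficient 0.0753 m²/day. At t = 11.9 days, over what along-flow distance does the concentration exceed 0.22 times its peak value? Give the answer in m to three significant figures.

The plume is Gaussian with σ = √(2Dt) = √(2 × 0.0753 × 11.9) = 1.339 m.
C/C_peak = exp(−Δx²/(2σ²)) = 0.22 ⇒ Δx = σ·√(−2 ln 0.22) = 1.339 × 1.740 = 2.330 m.
Width = 2Δx = 4.66 m.

4.66 m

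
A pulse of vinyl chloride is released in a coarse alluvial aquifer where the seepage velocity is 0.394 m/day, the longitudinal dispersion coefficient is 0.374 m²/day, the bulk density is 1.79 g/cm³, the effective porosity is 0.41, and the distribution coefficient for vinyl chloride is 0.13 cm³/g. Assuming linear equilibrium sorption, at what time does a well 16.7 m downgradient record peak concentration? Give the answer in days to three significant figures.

Retardation factor R = 1 + ρ_b·K_d/n = 1 + 1.79 × 0.13/0.41 = 1.568.
Sorption retards both mechanisms: v_R = v/R = 0.2513 m/day, D_R = D/R = 0.2385 m²/day.
Peak time from v_R²t² + 2D_R t − x² = 0: t = (√(D_R² + v_R²x²) − D_R)/v_R².
√(D_R² + v_R²x²) = √(0.2385² + 0.2513² × 16.7²) = 4.203; v_R² = 0.06315.
t = (4.203 − 0.2385)/0.06315 = 62.8 days.

62.8 days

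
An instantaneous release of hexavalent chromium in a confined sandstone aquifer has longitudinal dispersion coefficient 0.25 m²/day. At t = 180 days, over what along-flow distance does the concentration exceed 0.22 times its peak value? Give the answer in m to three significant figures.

The plume is Gaussian with σ = √(2Dt) = √(2 × 0.25 × 180) = 9.487 m.
C/C_peak = exp(−Δx²/(2σ²)) = 0.22 ⇒ Δx = σ·√(−2 ln 0.22) = 9.487 × 1.740 = 16.51 m.
Width = 2Δx = 33.0 m.

33.0 m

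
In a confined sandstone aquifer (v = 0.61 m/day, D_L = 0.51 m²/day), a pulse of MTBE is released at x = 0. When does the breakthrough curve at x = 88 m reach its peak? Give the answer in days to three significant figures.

For the 1D instantaneous-source solution, setting ∂C/∂t = 0 at fixed x gives v²t² + 2Dt − x² = 0, so t = (√(D² + v²x²) − D)/v².
√(D² + v²x²) = √(0.51² + 0.61² × 88²) = 53.68; v² = 0.3721.
t = (53.68 − 0.51)/0.3721 = 143 days (vs. the pure-advection estimate x/v = 144 d).

143 days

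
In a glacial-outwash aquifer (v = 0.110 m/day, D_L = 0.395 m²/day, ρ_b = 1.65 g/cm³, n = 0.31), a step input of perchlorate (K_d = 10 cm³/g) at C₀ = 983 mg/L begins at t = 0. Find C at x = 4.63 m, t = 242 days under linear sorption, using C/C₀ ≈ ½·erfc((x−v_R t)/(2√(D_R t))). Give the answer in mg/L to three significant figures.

13.5 mg/L

Retardation factor R = 1 + ρ_b·K_d/n = 1 + 1.65 × 10/0.31 = 54.23.
Sorption retards both mechanisms: v_R = v/R = 0.002028 m/day, D_R = D/R = 0.007284 m²/day.
v_R·t = 0.002028 × 242 = 0.490776 m; 2√(D_R t) = 2.655 m; argument = (4.63 − 0.490776)/2.655 = 1.559.
C = C₀ × ½·erfc(1.559) = 983 × 0.01374 = 13.5 mg/L.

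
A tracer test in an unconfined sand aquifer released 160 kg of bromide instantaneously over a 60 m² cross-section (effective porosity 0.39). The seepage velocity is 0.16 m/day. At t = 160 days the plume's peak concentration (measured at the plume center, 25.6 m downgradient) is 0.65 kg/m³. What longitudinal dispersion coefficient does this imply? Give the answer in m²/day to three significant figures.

0.0550 m²/day

At the plume center C_max = M/(n_e·A·√(4πDt)), so D = M²/(4πt·(n_e·A·C_max)²).
n_e·A·C_max = 0.39 × 60 × 0.65 = 15.21 kg/m.
D = 160²/(4π × 160 × 15.21²) = 0.0550 m²/day.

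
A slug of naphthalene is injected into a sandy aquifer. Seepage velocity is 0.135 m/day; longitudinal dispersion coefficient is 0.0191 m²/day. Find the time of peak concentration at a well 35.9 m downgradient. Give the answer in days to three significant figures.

265 days

For the 1D instantaneous-source solution, setting ∂C/∂t = 0 at fixed x gives v²t² + 2Dt − x² = 0, so t = (√(D² + v²x²) − D)/v².
√(D² + v²x²) = √(0.0191² + 0.135² × 35.9²) = 4.847; v² = 0.018225.
t = (4.847 − 0.0191)/0.018225 = 265 days (vs. the pure-advection estimate x/v = 266 d).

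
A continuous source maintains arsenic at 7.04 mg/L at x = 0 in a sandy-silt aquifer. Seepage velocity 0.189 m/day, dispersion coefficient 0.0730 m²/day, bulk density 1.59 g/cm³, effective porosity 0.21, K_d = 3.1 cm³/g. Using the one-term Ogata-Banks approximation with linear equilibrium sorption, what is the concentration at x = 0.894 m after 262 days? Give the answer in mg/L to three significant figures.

5.75 mg/L

Retardation factor R = 1 + ρ_b·K_d/n = 1 + 1.59 × 3.1/0.21 = 24.47.
Sorption retards both mechanisms: v_R = v/R = 0.007724 m/day, D_R = D/R = 0.002983 m²/day.
v_R·t = 0.007724 × 262 = 2.023688 m; 2√(D_R t) = 1.768 m; argument = (0.894 − 2.023688)/1.768 = -0.6390.
C = C₀ × ½·erfc(-0.6390) = 7.04 × 0.8169 = 5.75 mg/L.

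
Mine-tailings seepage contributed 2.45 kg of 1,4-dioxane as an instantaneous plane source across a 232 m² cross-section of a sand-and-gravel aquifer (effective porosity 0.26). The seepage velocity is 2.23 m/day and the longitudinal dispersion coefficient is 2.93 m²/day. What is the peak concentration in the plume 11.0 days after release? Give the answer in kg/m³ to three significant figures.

The peak of an instantaneous 1D plume sits at x = vt; there the Gaussian factor is 1 and C_max = M/(n_e·A·√(4πDt)), where n_e·A is the pore area the mass is dissolved in.
√(4πDt) = √(4π × 2.93 × 11.0) = 20.12 m, so C_max = 2.45/(0.26 × 232 × 20.12) = 0.00202 kg/m³.

0.00202 kg/m³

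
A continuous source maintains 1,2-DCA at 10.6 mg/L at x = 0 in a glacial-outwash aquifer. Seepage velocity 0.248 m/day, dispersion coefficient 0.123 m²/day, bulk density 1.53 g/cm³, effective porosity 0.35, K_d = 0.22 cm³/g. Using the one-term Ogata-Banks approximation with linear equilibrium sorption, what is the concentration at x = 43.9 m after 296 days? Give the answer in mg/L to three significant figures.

1.52 mg/L

Retardation factor R = 1 + ρ_b·K_d/n = 1 + 1.53 × 0.22/0.35 = 1.962.
Sorption retards both mechanisms: v_R = v/R = 0.1264 m/day, D_R = D/R = 0.06269 m²/day.
v_R·t = 0.1264 × 296 = 37.4144 m; 2√(D_R t) = 8.615 m; argument = (43.9 − 37.4144)/8.615 = 0.7528.
C = C₀ × ½·erfc(0.7528) = 10.6 × 0.1435 = 1.52 mg/L.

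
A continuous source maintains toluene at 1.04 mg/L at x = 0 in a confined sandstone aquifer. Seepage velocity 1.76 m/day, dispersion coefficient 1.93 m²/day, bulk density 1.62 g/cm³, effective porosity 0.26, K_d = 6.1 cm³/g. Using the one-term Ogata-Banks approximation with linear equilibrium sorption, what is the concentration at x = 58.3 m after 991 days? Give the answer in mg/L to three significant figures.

Retardation factor R = 1 + ρ_b·K_d/n = 1 + 1.62 × 6.1/0.26 = 39.01.
Sorption retards both mechanisms: v_R = v/R = 0.04512 m/day, D_R = D/R = 0.04947 m²/day.
v_R·t = 0.04512 × 991 = 44.71392 m; 2√(D_R t) = 14.00 m; argument = (58.3 − 44.71392)/14.00 = 0.9704.
C = C₀ × ½·erfc(0.9704) = 1.04 × 0.08498 = 0.0884 mg/L.

0.0884 mg/L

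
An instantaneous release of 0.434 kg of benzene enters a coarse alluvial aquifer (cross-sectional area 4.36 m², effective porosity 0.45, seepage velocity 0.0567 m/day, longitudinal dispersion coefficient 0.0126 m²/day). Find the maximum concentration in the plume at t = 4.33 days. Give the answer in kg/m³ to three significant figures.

0.267 kg/m³

The peak of an instantaneous 1D plume sits at x = vt; there the Gaussian factor is 1 and C_max = M/(n_e·A·√(4πDt)), where n_e·A is the pore area the mass is dissolved in.
√(4πDt) = √(4π × 0.0126 × 4.33) = 0.8280 m, so C_max = 0.434/(0.45 × 4.36 × 0.8280) = 0.267 kg/m³.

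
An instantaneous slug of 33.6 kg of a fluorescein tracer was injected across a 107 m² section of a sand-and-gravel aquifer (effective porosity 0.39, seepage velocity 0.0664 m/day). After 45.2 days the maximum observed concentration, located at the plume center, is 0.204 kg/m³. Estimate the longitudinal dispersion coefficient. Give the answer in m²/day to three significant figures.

At the plume center C_max = M/(n_e·A·√(4πDt)), so D = M²/(4πt·(n_e·A·C_max)²).
n_e·A·C_max = 0.39 × 107 × 0.204 = 8.513 kg/m.
D = 33.6²/(4π × 45.2 × 8.513²) = 0.0274 m²/day.

0.0274 m²/day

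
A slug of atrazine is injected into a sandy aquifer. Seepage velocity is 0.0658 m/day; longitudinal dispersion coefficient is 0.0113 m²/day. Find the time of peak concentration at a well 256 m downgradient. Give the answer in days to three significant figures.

For the 1D instantaneous-source solution, setting ∂C/∂t = 0 at fixed x gives v²t² + 2Dt − x² = 0, so t = (√(D² + v²x²) − D)/v².
√(D² + v²x²) = √(0.0113² + 0.0658² × 256²) = 16.84; v² = 0.00432964.
t = (16.84 − 0.0113)/0.00432964 = 3890 days (vs. the pure-advection estimate x/v = 3890 d).

3890 days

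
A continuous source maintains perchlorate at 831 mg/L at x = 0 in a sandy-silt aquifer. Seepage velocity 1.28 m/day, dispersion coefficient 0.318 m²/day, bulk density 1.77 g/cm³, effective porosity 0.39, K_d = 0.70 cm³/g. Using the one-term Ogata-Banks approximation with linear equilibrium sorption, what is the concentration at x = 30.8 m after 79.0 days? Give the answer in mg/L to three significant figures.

Retardation factor R = 1 + ρ_b·K_d/n = 1 + 1.77 × 0.70/0.39 = 4.177.
Sorption retards both mechanisms: v_R = v/R = 0.3064 m/day, D_R = D/R = 0.07613 m²/day.
v_R·t = 0.3064 × 79.0 = 24.2056 m; 2√(D_R t) = 4.905 m; argument = (30.8 − 24.2056)/4.905 = 1.344.
C = C₀ × ½·erfc(1.344) = 831 × 0.02867 = 23.8 mg/L.

23.8 mg/L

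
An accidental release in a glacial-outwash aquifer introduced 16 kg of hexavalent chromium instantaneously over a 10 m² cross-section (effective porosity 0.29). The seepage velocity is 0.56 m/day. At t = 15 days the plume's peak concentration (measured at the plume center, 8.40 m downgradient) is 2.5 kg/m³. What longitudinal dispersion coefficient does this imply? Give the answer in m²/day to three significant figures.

0.0258 m²/day

At the plume center C_max = M/(n_e·A·√(4πDt)), so D = M²/(4πt·(n_e·A·C_max)²).
n_e·A·C_max = 0.29 × 10 × 2.5 = 7.250 kg/m.
D = 16²/(4π × 15 × 7.250²) = 0.0258 m²/day.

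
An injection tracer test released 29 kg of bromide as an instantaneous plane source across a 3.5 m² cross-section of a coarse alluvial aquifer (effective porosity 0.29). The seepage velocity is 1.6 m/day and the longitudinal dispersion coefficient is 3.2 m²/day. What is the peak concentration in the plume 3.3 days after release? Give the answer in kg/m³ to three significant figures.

The peak of an instantaneous 1D plume sits at x = vt; there the Gaussian factor is 1 and C_max = M/(n_e·A·√(4πDt)), where n_e·A is the pore area the mass is dissolved in.
√(4πDt) = √(4π × 3.2 × 3.3) = 11.52 m, so C_max = 29/(0.29 × 3.5 × 11.52) = 2.48 kg/m³.

2.48 kg/m³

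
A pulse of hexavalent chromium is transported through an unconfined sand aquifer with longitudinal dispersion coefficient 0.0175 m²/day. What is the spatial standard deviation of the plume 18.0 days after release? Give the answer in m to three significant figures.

0.794 m

Dispersive spreading gives a Gaussian with σ² = 2Dt; advection only shifts the center.
σ = √(2 × 0.0175 × 18.0) = 0.794 m.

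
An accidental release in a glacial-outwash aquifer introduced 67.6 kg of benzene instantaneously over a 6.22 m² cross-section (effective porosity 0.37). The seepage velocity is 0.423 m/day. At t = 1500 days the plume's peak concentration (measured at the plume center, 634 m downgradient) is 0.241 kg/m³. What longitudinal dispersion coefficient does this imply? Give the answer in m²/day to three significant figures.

At the plume center C_max = M/(n_e·A·√(4πDt)), so D = M²/(4πt·(n_e·A·C_max)²).
n_e·A·C_max = 0.37 × 6.22 × 0.241 = 0.5546 kg/m.
D = 67.6²/(4π × 1500 × 0.5546²) = 0.788 m²/day.

0.788 m²/day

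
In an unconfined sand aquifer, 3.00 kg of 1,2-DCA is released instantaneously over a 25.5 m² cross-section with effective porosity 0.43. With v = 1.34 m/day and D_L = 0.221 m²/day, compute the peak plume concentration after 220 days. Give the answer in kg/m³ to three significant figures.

The peak of an instantaneous 1D plume sits at x = vt; there the Gaussian factor is 1 and C_max = M/(n_e·A·√(4πDt)), where n_e·A is the pore area the mass is dissolved in.
√(4πDt) = √(4π × 0.221 × 220) = 24.72 m, so C_max = 3.00/(0.43 × 25.5 × 24.72) = 0.0111 kg/m³.

0.0111 kg/m³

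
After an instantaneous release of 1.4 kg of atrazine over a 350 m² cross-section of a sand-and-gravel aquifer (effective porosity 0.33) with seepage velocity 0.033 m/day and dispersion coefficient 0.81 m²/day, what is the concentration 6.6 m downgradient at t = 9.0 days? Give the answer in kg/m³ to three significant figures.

For an instantaneous plane source, C(x,t) = M/(n_e·A·√(4πDt)) · exp(−(x−vt)²/(4Dt)), with n_e·A the pore (flow) area.
Plume center vt = 0.033 × 9.0 = 0.297 m, so the well at 6.6 m is 6.303 m downgradient of the peak.
√(4πDt) = 9.571 m, giving peak height M/(n_e·A·√(4πDt)) = 1.4/(0.33 × 350 × 9.571) = 0.001266 kg/m³.
(x−vt)²/(4Dt) = (6.303)²/(4 × 0.81 × 9.0) = 1.362; exp(−1.362) = 0.2561.
C = 0.001266 × 0.2561 = 0.000324 kg/m³.

0.000324 kg/m³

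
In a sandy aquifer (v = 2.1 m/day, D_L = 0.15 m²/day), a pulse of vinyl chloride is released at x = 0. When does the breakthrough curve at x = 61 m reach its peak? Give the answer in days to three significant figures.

For the 1D instantaneous-source solution, setting ∂C/∂t = 0 at fixed x gives v²t² + 2Dt − x² = 0, so t = (√(D² + v²x²) − D)/v².
√(D² + v²x²) = √(0.15² + 2.1² × 61²) = 128.1; v² = 4.41.
t = (128.1 − 0.15)/4.41 = 29.0 days (vs. the pure-advection estimate x/v = 29.0 d).

29.0 days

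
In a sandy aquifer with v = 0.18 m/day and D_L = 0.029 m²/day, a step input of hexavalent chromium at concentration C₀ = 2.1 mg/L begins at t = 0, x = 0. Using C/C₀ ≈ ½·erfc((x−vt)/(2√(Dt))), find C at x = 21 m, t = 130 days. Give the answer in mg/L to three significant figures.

For a continuous step input, C/C₀ ≈ ½·erfc((x−vt)/(2√(Dt))).
vt = 0.18 × 130 = 23.4 m and 2√(Dt) = 2√(0.029 × 130) = 3.883 m.
Argument (x−vt)/(2√(Dt)) = (21 − 23.4)/3.883 = -0.6181; ½·erfc(-0.6181) = 0.8090.
C = 2.1 × 0.8090 = 1.70 mg/L.

1.70 mg/L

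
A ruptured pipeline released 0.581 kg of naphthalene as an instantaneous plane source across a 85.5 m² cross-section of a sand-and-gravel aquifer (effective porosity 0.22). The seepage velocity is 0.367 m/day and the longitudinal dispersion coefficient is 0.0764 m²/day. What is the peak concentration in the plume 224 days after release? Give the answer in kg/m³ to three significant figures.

The peak of an instantaneous 1D plume sits at x = vt; there the Gaussian factor is 1 and C_max = M/(n_e·A·√(4πDt)), where n_e·A is the pore area the mass is dissolved in.
√(4πDt) = √(4π × 0.0764 × 224) = 14.66 m, so C_max = 0.581/(0.22 × 85.5 × 14.66) = 0.00211 kg/m³.

0.00211 kg/m³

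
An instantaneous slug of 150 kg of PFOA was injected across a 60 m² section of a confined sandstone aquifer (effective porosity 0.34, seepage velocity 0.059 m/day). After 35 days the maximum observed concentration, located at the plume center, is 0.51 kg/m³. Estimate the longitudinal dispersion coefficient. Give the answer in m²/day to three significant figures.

0.473 m²/day

At the plume center C_max = M/(n_e·A·√(4πDt)), so D = M²/(4πt·(n_e·A·C_max)²).
n_e·A·C_max = 0.34 × 60 × 0.51 = 10.40 kg/m.
D = 150²/(4π × 35 × 10.40²) = 0.473 m²/day.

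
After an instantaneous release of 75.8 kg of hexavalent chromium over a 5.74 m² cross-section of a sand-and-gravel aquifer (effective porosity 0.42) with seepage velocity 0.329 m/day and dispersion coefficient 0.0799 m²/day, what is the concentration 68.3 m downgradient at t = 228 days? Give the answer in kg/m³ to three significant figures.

For an instantaneous plane source, C(x,t) = M/(n_e·A·√(4πDt)) · exp(−(x−vt)²/(4Dt)), with n_e·A the pore (flow) area.
Plume center vt = 0.329 × 228 = 75.012 m, so the well at 68.3 m is 6.712 m upgradient of the peak.
√(4πDt) = 15.13 m, giving peak height M/(n_e·A·√(4πDt)) = 75.8/(0.42 × 5.74 × 15.13) = 2.078 kg/m³.
(x−vt)²/(4Dt) = (-6.712)²/(4 × 0.0799 × 228) = 0.6182; exp(−0.6182) = 0.5389.
C = 2.078 × 0.5389 = 1.12 kg/m³.

1.12 kg/m³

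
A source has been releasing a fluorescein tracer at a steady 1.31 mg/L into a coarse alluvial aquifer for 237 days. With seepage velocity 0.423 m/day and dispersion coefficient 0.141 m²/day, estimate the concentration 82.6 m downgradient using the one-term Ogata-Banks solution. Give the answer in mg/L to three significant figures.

1.29 mg/L

For a continuous step input, C/C₀ ≈ ½·erfc((x−vt)/(2√(Dt))).
vt = 0.423 × 237 = 100.251 m and 2√(Dt) = 2√(0.141 × 237) = 11.56 m.
Argument (x−vt)/(2√(Dt)) = (82.6 − 100.251)/11.56 = -1.527; ½·erfc(-1.527) = 0.9846.
C = 1.31 × 0.9846 = 1.29 mg/L.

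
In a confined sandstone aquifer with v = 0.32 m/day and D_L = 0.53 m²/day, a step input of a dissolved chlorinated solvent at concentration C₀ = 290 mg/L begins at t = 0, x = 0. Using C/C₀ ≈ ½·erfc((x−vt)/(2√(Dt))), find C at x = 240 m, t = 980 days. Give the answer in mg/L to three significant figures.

For a continuous step input, C/C₀ ≈ ½·erfc((x−vt)/(2√(Dt))).
vt = 0.32 × 980 = 313.6 m and 2√(Dt) = 2√(0.53 × 980) = 45.58 m.
Argument (x−vt)/(2√(Dt)) = (240 − 313.6)/45.58 = -1.615; ½·erfc(-1.615) = 0.9888.
C = 290 × 0.9888 = 287 mg/L.

287 mg/L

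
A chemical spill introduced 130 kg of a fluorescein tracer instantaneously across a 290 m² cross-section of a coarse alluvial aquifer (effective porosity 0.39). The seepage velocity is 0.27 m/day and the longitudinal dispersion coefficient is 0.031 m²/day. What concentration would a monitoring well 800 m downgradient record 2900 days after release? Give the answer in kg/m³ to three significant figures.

0.0153 kg/m³

For an instantaneous plane source, C(x,t) = M/(n_e·A·√(4πDt)) · exp(−(x−vt)²/(4Dt)), with n_e·A the pore (flow) area.
Plume center vt = 0.27 × 2900 = 783 m, so the well at 800 m is 17 m downgradient of the peak.
√(4πDt) = 33.61 m, giving peak height M/(n_e·A·√(4πDt)) = 130/(0.39 × 290 × 33.61) = 0.03420 kg/m³.
(x−vt)²/(4Dt) = (17)²/(4 × 0.031 × 2900) = 0.8037; exp(−0.8037) = 0.4477.
C = 0.03420 × 0.4477 = 0.0153 kg/m³.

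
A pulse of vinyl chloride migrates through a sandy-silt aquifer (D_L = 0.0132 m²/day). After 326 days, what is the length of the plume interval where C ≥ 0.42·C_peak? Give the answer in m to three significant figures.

The plume is Gaussian with σ = √(2Dt) = √(2 × 0.0132 × 326) = 2.934 m.
C/C_peak = exp(−Δx²/(2σ²)) = 0.42 ⇒ Δx = σ·√(−2 ln 0.42) = 2.934 × 1.317 = 3.864 m.
Width = 2Δx = 7.73 m.

7.73 m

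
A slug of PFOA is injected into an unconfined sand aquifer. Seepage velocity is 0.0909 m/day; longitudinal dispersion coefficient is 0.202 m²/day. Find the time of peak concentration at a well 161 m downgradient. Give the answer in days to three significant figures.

For the 1D instantaneous-source solution, setting ∂C/∂t = 0 at fixed x gives v²t² + 2Dt − x² = 0, so t = (√(D² + v²x²) − D)/v².
√(D² + v²x²) = √(0.202² + 0.0909² × 161²) = 14.64; v² = 0.00826281.
t = (14.64 − 0.202)/0.00826281 = 1750 days (vs. the pure-advection estimate x/v = 1770 d).

1750 days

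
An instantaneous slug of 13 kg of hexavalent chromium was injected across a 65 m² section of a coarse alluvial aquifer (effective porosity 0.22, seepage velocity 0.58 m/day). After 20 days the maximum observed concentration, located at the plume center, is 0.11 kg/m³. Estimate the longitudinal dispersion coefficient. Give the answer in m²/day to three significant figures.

0.272 m²/day

At the plume center C_max = M/(n_e·A·√(4πDt)), so D = M²/(4πt·(n_e·A·C_max)²).
n_e·A·C_max = 0.22 × 65 × 0.11 = 1.573 kg/m.
D = 13²/(4π × 20 × 1.573²) = 0.272 m²/day.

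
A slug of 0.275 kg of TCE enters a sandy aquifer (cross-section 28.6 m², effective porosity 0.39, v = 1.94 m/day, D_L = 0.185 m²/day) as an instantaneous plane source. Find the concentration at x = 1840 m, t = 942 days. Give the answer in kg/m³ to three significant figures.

0.000421 kg/m³

For an instantaneous plane source, C(x,t) = M/(n_e·A·√(4πDt)) · exp(−(x−vt)²/(4Dt)), with n_e·A the pore (flow) area.
Plume center vt = 1.94 × 942 = 1827.48 m, so the well at 1840 m is 12.52 m downgradient of the peak.
√(4πDt) = 46.80 m, giving peak height M/(n_e·A·√(4πDt)) = 0.275/(0.39 × 28.6 × 46.80) = 0.0005268 kg/m³.
(x−vt)²/(4Dt) = (12.52)²/(4 × 0.185 × 942) = 0.2249; exp(−0.2249) = 0.7986.
C = 0.0005268 × 0.7986 = 0.000421 kg/m³.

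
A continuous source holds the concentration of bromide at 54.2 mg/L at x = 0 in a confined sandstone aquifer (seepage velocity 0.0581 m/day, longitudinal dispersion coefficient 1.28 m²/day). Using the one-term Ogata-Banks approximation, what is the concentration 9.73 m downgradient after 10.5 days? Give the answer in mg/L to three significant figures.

For a continuous step input, C/C₀ ≈ ½·erfc((x−vt)/(2√(Dt))).
vt = 0.0581 × 10.5 = 0.61005 m and 2√(Dt) = 2√(1.28 × 10.5) = 7.332 m.
Argument (x−vt)/(2√(Dt)) = (9.73 − 0.61005)/7.332 = 1.244; ½·erfc(1.244) = 0.03926.
C = 54.2 × 0.03926 = 2.13 mg/L.

2.13 mg/L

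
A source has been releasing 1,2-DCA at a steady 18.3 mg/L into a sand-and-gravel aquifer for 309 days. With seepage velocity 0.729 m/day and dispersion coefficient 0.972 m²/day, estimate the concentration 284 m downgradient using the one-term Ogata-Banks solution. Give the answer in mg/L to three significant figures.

0.151 mg/L

For a continuous step input, C/C₀ ≈ ½·erfc((x−vt)/(2√(Dt))).
vt = 0.729 × 309 = 225.261 m and 2√(Dt) = 2√(0.972 × 309) = 34.66 m.
Argument (x−vt)/(2√(Dt)) = (284 − 225.261)/34.66 = 1.695; ½·erfc(1.695) = 0.008263.
C = 18.3 × 0.008263 = 0.151 mg/L.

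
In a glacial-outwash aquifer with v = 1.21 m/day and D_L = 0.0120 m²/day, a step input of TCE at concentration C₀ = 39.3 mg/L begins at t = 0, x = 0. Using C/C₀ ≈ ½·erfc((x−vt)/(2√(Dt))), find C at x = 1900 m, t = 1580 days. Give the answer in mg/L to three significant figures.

For a continuous step input, C/C₀ ≈ ½·erfc((x−vt)/(2√(Dt))).
vt = 1.21 × 1580 = 1911.8 m and 2√(Dt) = 2√(0.0120 × 1580) = 8.709 m.
Argument (x−vt)/(2√(Dt)) = (1900 − 1911.8)/8.709 = -1.355; ½·erfc(-1.355) = 0.9723.
C = 39.3 × 0.9723 = 38.2 mg/L.

38.2 mg/L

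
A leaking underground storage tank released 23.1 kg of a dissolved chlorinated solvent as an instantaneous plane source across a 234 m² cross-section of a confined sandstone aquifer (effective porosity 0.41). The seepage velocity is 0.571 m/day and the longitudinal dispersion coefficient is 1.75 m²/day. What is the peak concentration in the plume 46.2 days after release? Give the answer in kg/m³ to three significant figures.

The peak of an instantaneous 1D plume sits at x = vt; there the Gaussian factor is 1 and C_max = M/(n_e·A·√(4πDt)), where n_e·A is the pore area the mass is dissolved in.
√(4πDt) = √(4π × 1.75 × 46.2) = 31.87 m, so C_max = 23.1/(0.41 × 234 × 31.87) = 0.00755 kg/m³.

0.00755 kg/m³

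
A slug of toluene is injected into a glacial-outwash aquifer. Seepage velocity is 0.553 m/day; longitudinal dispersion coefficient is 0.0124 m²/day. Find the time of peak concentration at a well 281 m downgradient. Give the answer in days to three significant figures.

For the 1D instantaneous-source solution, setting ∂C/∂t = 0 at fixed x gives v²t² + 2Dt − x² = 0, so t = (√(D² + v²x²) − D)/v².
√(D² + v²x²) = √(0.0124² + 0.553² × 281²) = 155.4; v² = 0.305809.
t = (155.4 − 0.0124)/0.305809 = 508 days (vs. the pure-advection estimate x/v = 508 d).

508 days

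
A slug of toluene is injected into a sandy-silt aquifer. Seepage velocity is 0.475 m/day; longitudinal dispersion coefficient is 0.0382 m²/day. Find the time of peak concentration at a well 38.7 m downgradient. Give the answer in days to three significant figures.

For the 1D instantaneous-source solution, setting ∂C/∂t = 0 at fixed x gives v²t² + 2Dt − x² = 0, so t = (√(D² + v²x²) − D)/v².
√(D² + v²x²) = √(0.0382² + 0.475² × 38.7²) = 18.38; v² = 0.225625.
t = (18.38 − 0.0382)/0.225625 = 81.3 days (vs. the pure-advection estimate x/v = 81.5 d).

81.3 days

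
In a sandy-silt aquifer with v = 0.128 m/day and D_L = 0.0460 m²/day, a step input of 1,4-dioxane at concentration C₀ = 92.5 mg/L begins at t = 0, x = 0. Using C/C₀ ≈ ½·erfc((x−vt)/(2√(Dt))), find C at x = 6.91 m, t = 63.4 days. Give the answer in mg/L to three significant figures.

For a continuous step input, C/C₀ ≈ ½·erfc((x−vt)/(2√(Dt))).
vt = 0.128 × 63.4 = 8.1152 m and 2√(Dt) = 2√(0.0460 × 63.4) = 3.415 m.
Argument (x−vt)/(2√(Dt)) = (6.91 − 8.1152)/3.415 = -0.3529; ½·erfc(-0.3529) = 0.6911.
C = 92.5 × 0.6911 = 63.9 mg/L.

63.9 mg/L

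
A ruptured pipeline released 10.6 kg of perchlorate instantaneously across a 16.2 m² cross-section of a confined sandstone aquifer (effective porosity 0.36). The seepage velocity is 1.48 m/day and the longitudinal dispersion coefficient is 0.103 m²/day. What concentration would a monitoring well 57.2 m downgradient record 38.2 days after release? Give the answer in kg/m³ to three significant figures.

For an instantaneous plane source, C(x,t) = M/(n_e·A·√(4πDt)) · exp(−(x−vt)²/(4Dt)), with n_e·A the pore (flow) area.
Plume center vt = 1.48 × 38.2 = 56.536 m, so the well at 57.2 m is 0.664 m downgradient of the peak.
√(4πDt) = 7.032 m, giving peak height M/(n_e·A·√(4πDt)) = 10.6/(0.36 × 16.2 × 7.032) = 0.2585 kg/m³.
(x−vt)²/(4Dt) = (0.664)²/(4 × 0.103 × 38.2) = 0.02801; exp(−0.02801) = 0.9724.
C = 0.2585 × 0.9724 = 0.251 kg/m³.

0.251 kg/m³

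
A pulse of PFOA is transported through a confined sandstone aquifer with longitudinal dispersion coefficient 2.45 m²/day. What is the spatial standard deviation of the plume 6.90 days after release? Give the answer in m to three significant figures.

5.81 m

Dispersive spreading gives a Gaussian with σ² = 2Dt; advection only shifts the center.
σ = √(2 × 2.45 × 6.90) = 5.81 m.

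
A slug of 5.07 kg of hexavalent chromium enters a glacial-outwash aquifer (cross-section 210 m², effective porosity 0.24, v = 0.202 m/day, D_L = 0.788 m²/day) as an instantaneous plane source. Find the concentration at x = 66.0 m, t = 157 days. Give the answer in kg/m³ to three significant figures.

0.000237 kg/m³

For an instantaneous plane source, C(x,t) = M/(n_e·A·√(4πDt)) · exp(−(x−vt)²/(4Dt)), with n_e·A the pore (flow) area.
Plume center vt = 0.202 × 157 = 31.714 m, so the well at 66.0 m is 34.286 m downgradient of the peak.
√(4πDt) = 39.43 m, giving peak height M/(n_e·A·√(4πDt)) = 5.07/(0.24 × 210 × 39.43) = 0.002551 kg/m³.
(x−vt)²/(4Dt) = (34.286)²/(4 × 0.788 × 157) = 2.375; exp(−2.375) = 0.09301.
C = 0.002551 × 0.09301 = 0.000237 kg/m³.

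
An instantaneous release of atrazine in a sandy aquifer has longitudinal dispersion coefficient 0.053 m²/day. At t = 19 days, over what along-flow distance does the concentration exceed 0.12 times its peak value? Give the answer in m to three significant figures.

5.84 m

The plume is Gaussian with σ = √(2Dt) = √(2 × 0.053 × 19) = 1.419 m.
C/C_peak = exp(−Δx²/(2σ²)) = 0.12 ⇒ Δx = σ·√(−2 ln 0.12) = 1.419 × 2.059 = 2.922 m.
Width = 2Δx = 5.84 m.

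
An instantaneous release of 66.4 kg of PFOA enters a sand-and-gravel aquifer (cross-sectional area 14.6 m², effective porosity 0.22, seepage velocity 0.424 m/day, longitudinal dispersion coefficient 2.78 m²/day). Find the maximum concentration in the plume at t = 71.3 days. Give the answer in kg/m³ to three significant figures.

The peak of an instantaneous 1D plume sits at x = vt; there the Gaussian factor is 1 and C_max = M/(n_e·A·√(4πDt)), where n_e·A is the pore area the mass is dissolved in.
√(4πDt) = √(4π × 2.78 × 71.3) = 49.91 m, so C_max = 66.4/(0.22 × 14.6 × 49.91) = 0.414 kg/m³.

0.414 kg/m³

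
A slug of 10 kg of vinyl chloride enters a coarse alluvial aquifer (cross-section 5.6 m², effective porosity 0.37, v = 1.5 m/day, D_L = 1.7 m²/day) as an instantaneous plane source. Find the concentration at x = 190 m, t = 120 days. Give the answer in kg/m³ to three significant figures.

0.0843 kg/m³

For an instantaneous plane source, C(x,t) = M/(n_e·A·√(4πDt)) · exp(−(x−vt)²/(4Dt)), with n_e·A the pore (flow) area.
Plume center vt = 1.5 × 120 = 180 m, so the well at 190 m is 10 m downgradient of the peak.
√(4πDt) = 50.63 m, giving peak height M/(n_e·A·√(4πDt)) = 10/(0.37 × 5.6 × 50.63) = 0.09532 kg/m³.
(x−vt)²/(4Dt) = (10)²/(4 × 1.7 × 120) = 0.1225; exp(−0.1225) = 0.8847.
C = 0.09532 × 0.8847 = 0.0843 kg/m³.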